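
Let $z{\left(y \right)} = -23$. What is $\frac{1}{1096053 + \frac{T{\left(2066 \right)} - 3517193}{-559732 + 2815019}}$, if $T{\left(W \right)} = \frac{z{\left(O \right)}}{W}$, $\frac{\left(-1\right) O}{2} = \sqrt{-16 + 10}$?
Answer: $\frac{4659422942}{5106967227327165} \approx 9.1237 \cdot 10^{-7}$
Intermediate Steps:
$O = - 2 i \sqrt{6}$ ($O = - 2 \sqrt{-16 + 10} = - 2 \sqrt{-6} = - 2 i \sqrt{6} \approx - 4.899 i$)
$T{\left(W \right)} = - \frac{23}{W}$
$\frac{1}{1096053 + \frac{T{\left(2066 \right)} - 3517193}{-559732 + 2815019}} = \frac{1}{1096053 + \frac{- \frac{23}{2066} - 3517193}{-559732 + 2815019}} = \frac{1}{1096053 + \frac{\left(-23\right) \frac{1}{2066} - 3517193}{2255287}} = \frac{1}{1096053 + \left(- \frac{23}{2066} - 3517193\right) \frac{1}{2255287}} = \frac{1}{1096053 - \frac{7266520761}{4659422942}} = \frac{1}{\frac{5106967227327165}{4659422942}} = \frac{4659422942}{5106967227327165}$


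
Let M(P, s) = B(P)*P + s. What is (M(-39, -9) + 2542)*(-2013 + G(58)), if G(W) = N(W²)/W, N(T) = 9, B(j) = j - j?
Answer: -295715085/58 ≈ -5.0985e+6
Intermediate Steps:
B(j) = 0
M(P, s) = s (M(P, s) = 0*P + s = 0 + s = s)
G(W) = 9/W
(M(-39, -9) + 2542)*(-2013 + G(58)) = (-9 + 2542)*(-2013 + 9/58) = 2533*(-2013 + 9*(1/58)) = 2533*(-2013 + 9/58) = 2533*(-116745/58) = -295715085/58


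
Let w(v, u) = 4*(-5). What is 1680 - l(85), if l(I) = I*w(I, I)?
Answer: 3380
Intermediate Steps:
w(v, u) = -20
l(I) = -20*I (l(I) = I*(-20) = -20*I)
1680 - l(85) = 1680 - (-20)*85 = 1680 - 1*(-1700) = 1680 + 1700 = 3380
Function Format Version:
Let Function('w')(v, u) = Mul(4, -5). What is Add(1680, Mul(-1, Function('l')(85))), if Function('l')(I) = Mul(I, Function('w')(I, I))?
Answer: 3380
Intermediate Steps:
Function('w')(v, u) = -20
Function('l')(I) = Mul(-20, I) (Function('l')(I) = Mul(I, -20) = Mul(-20, I))
Add(1680, Mul(-1, Function('l')(85))) = Add(1680, Mul(-1, Mul(-20, 85))) = Add(1680, Mul(-1, -1700)) = Add(1680, 1700) = 3380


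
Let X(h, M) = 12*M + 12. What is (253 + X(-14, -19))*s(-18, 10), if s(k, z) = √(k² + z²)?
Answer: 74*√106 ≈ 761.88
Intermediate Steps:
X(h, M) = 12 + 12*M
(253 + X(-14, -19))*s(-18, 10) = (253 + (12 + 12*(-19)))*√((-18)² + 10²) = (253 + (12 - 228))*√(324 + 100) = (253 - 216)*√424 = 37*(2*√106) = 74*√106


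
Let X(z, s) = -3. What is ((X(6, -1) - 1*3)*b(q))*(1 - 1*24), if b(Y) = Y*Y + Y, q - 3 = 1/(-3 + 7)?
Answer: 15249/8 ≈ 1906.1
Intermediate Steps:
q = 13/4 (q = 3 + 1/(-3 + 7) = 3 + 1/4 = 3 + ¼ = 13/4 ≈ 3.2500)
b(Y) = Y + Y² (b(Y) = Y² + Y = Y + Y²)
((X(6, -1) - 1*3)*b(q))*(1 - 1*24) = ((-3 - 1*3)*(13*(1 + 13/4)/4))*(1 - 1*24) = ((-3 - 3)*((13/4)*(17/4)))*(1 - 24) = -6*221/16*(-23) = -663/8*(-23) = 15249/8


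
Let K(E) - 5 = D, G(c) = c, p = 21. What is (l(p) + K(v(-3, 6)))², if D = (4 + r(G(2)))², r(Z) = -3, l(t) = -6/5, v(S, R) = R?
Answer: 576/25 ≈ 23.040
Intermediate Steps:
l(t) = -6/5 (l(t) = -6*⅕ = -6/5)
D = 1 (D = (4 - 3)² = 1² = 1)
K(E) = 6 (K(E) = 5 + 1 = 6)
(l(p) + K(v(-3, 6)))² = (-6/5 + 6)² = (24/5)² = 576/25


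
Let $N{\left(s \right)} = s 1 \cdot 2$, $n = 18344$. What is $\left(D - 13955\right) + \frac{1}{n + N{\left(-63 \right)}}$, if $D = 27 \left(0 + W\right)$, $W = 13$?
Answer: $- \frac{247837671}{18218} \approx -13604.0$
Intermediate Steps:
$N{\left(s \right)} = 2 s$ ($N{\left(s \right)} = s 2 = 2 s$)
$D = 351$ ($D = 27 \left(0 + 13\right) = 27 \cdot 13 = 351$)
$\left(D - 13955\right) + \frac{1}{n + N{\left(-63 \right)}} = \left(351 - 13955\right) + \frac{1}{18344 + 2 \left(-63\right)} = -13604 + \frac{1}{18344 - 126} = -13604 + \frac{1}{18218} = - \frac{247837671}{18218}$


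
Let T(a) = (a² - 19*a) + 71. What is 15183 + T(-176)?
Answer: 49574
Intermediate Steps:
T(a) = 71 + a² - 19*a
15183 + T(-176) = 15183 + (71 + (-176)² - 19*(-176)) = 15183 + (71 + 30976 + 3344) = 15183 + 34391 = 49574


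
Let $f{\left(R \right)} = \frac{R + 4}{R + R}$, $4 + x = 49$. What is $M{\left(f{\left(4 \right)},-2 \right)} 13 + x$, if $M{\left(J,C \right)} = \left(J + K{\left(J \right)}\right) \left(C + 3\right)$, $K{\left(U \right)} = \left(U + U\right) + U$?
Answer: $97$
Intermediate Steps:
$x = 45$ ($x = -4 + 49 = 45$)
$K{\left(U \right)} = 3 U$ ($K{\left(U \right)} = 2 U + U = 3 U$)
$f{\left(R \right)} = \frac{4 + R}{2 R}$
$M{\left(J,C \right)} = 4 J \left(3 + C\right)$ ($M{\left(J,C \right)} = \left(J + 3 J\right) \left(C + 3\right) = 4 J \left(3 + C\right)$)
$M{\left(f{\left(4 \right)},-2 \right)} 13 + x = 4 \frac{4 + 4}{2 \cdot 4} \left(3 - 2\right) 13 + 45 = 4 \cdot \frac{1}{2} \cdot \frac{1}{4} \cdot 8 \cdot 1 \cdot 13 + 45 = 4 \cdot 1 \cdot 1 \cdot 13 + 45 = 4 \cdot 13 + 45 = 52 + 45 = 97$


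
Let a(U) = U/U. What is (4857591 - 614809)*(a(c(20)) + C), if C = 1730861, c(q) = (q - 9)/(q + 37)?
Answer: 7343670138084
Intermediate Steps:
c(q) = (-9 + q)/(37 + q)
a(U) = 1
(4857591 - 614809)*(a(c(20)) + C) = (4857591 - 614809)*(1 + 1730861) = 4242782*1730862 = 7343670138084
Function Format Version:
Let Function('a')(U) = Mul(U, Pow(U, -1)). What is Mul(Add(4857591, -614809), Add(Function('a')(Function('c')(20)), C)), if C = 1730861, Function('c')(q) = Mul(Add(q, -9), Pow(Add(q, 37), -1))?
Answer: 7343670138084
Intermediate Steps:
Function('c')(q) = Mul(Pow(Add(37, q), -1), Add(-9, q)) (Function('c')(q) = Mul(Add(-9, q), Pow(Add(37, q), -1)) = Mul(Pow(Add(37, q), -1), Add(-9, q)))
Function('a')(U) = 1
Mul(Add(4857591, -614809), Add(Function('a')(Function('c')(20)), C)) = Mul(Add(4857591, -614809), Add(1, 1730861)) = Mul(4242782, 1730862) = 7343670138084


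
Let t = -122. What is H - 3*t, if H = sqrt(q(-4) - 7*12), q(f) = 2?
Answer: 366 + I*sqrt(82) ≈ 366.0 + 9.0554*I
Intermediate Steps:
H = I*sqrt(82) (H = sqrt(2 - 7*12) = sqrt(2 - 84) = sqrt(-82) = I*sqrt(82) ≈ 9.0554*I)
H - 3*t = I*sqrt(82) - 3*(-122) = I*sqrt(82) + 366 = 366 + I*sqrt(82)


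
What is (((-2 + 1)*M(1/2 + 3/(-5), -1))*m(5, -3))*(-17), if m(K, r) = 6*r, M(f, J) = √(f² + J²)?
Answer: -153*√101/5 ≈ -307.53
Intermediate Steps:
M(f, J) = √(J² + f²)
(((-2 + 1)*M(1/2 + 3/(-5), -1))*m(5, -3))*(-17) = (((-2 + 1)*√((-1)² + (1/2 + 3/(-5))²))*(6*(-3)))*(-17) = (-√(1 + (1*(½) + 3*(-⅕))²)*(-18))*(-17) = (-√(1 + (½ - ⅗)²)*(-18))*(-17) = (-√(1 + (-⅒)²)*(-18))*(-17) = (-√(1 + 1/100)*(-18))*(-17) = (-√(101/100)*(-18))*(-17) = (-√101/10*(-18))*(-17) = (9*√101/5)*(-17) = -153*√101/5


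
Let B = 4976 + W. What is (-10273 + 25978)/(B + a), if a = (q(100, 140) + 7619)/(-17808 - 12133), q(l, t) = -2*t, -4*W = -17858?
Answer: 313482270/188433781 ≈ 1.6636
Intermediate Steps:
W = 8929/2 (W = -¼*(-17858) = 8929/2 ≈ 4464.5)
B = 18881/2 (B = 4976 + 8929/2 = 18881/2 ≈ 9440.5)
a = -7339/29941 (a = (-2*140 + 7619)/(-17808 - 12133) = (-280 + 7619)/(-29941) = 7339*(-1/29941) = -7339/29941 ≈ -0.24512)
(-10273 + 25978)/(B + a) = (-10273 + 25978)/(18881/2 - 7339/29941) = 15705/(565301343/59882) = 15705*(59882/565301343) = 313482270/188433781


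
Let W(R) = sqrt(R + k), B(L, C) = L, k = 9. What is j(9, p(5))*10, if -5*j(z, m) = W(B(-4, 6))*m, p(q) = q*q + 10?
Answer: -70*sqrt(5) ≈ -156.52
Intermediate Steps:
p(q) = 10 + q**2 (p(q) = q**2 + 10 = 10 + q**2)
W(R) = sqrt(9 + R) (W(R) = sqrt(R + 9) = sqrt(9 + R))
j(z, m) = -m*sqrt(5)/5 (j(z, m) = -sqrt(9 - 4)*m/5 = -sqrt(5)*m/5 = -m*sqrt(5)/5)
j(9, p(5))*10 = -(10 + 5**2)*sqrt(5)/5*10 = -(10 + 25)*sqrt(5)/5*10 = -1/5*35*sqrt(5)*10 = -7*sqrt(5)*10 = -70*sqrt(5)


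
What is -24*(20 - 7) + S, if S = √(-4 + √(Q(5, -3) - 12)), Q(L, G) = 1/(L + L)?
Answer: -312 + √(-400 + 10*I*√1190)/10 ≈ -311.2 + 2.1543*I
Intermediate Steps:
Q(L, G) = 1/(2*L)
S = √(-4 + I*√1190/10) (S = √(-4 + √((½)/5 - 12)) = √(-4 + √((½)*(⅕) - 12)) = √(-4 + √(⅒ - 12)) = √(-4 + √(-119/10)) = √(-4 + I*√1190/10) ≈ 0.80064 + 2.1543*I)
-24*(20 - 7) + S = -24*(20 - 7) + √(-400 + 10*I*√1190)/10 = -24*13 + √(-400 + 10*I*√1190)/10 = -312 + √(-400 + 10*I*√1190)/10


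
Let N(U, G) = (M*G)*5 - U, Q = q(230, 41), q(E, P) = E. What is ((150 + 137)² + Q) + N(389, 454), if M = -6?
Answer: 68590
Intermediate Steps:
Q = 230
N(U, G) = -U - 30*G (N(U, G) = -6*G*5 - U = -30*G - U = -U - 30*G)
((150 + 137)² + Q) + N(389, 454) = ((150 + 137)² + 230) + (-1*389 - 30*454) = (287² + 230) + (-389 - 13620) = (82369 + 230) - 14009 = 82599 - 14009 = 68590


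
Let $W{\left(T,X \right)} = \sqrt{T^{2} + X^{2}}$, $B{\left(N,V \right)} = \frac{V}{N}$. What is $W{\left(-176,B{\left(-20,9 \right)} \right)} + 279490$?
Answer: $279490 + \frac{\sqrt{12390481}}{20} \approx 2.7967 \cdot 10^{5}$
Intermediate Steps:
$W{\left(-176,B{\left(-20,9 \right)} \right)} + 279490 = \sqrt{\left(-176\right)^{2} + \left(\frac{9}{-20}\right)^{2}} + 279490 = \sqrt{30976 + \left(9 \left(- \frac{1}{20}\right)\right)^{2}} + 279490 = \sqrt{30976 + \left(- \frac{9}{20}\right)^{2}} + 279490 = \sqrt{30976 + \frac{81}{400}} + 279490 = \sqrt{\frac{12390481}{400}} + 279490 = \frac{\sqrt{12390481}}{20} + 279490 = 279490 + \frac{\sqrt{12390481}}{20}$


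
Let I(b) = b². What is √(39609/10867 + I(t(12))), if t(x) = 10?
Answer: √12239599903/10867 ≈ 10.181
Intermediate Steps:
√(39609/10867 + I(t(12))) = √(39609/10867 + 10²) = √(39609*(1/10867) + 100) = √(39609/10867 + 100) = √(1126309/10867) = √12239599903/10867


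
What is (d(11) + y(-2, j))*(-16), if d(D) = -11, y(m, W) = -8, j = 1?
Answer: 304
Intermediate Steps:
(d(11) + y(-2, j))*(-16) = (-11 - 8)*(-16) = -19*(-16) = 304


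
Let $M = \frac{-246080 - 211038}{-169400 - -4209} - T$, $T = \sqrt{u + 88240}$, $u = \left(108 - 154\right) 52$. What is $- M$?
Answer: $- \frac{457118}{165191} + 14 \sqrt{438} \approx 290.23$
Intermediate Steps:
$u = -2392$ ($u = \left(-46\right) 52 = -2392$)
$T = 14 \sqrt{438}$ ($T = \sqrt{-2392 + 88240} = \sqrt{85848} = 14 \sqrt{438} \approx 293.0$)
$M = \frac{457118}{165191} - 14 \sqrt{438}$ ($M = \frac{-246080 - 211038}{-169400 - -4209} - 14 \sqrt{438} = - \frac{457118}{-169400 + 4209} - 14 \sqrt{438} = - \frac{457118}{-165191} - 14 \sqrt{438} = \left(-457118\right) \left(- \frac{1}{165191}\right) - 14 \sqrt{438} = \frac{457118}{165191} - 14 \sqrt{438} \approx -290.23$)
$- M = - (\frac{457118}{165191} - 14 \sqrt{438}) = - \frac{457118}{165191} + 14 \sqrt{438}$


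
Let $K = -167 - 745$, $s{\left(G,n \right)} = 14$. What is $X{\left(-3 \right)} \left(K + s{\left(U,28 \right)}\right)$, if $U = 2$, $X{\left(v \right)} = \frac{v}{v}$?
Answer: $-898$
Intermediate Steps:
$X{\left(v \right)} = 1$
$K = -912$ ($K = -167 - 745 = -912$)
$X{\left(-3 \right)} \left(K + s{\left(U,28 \right)}\right) = 1 \left(-912 + 14\right) = 1 \left(-898\right) = -898$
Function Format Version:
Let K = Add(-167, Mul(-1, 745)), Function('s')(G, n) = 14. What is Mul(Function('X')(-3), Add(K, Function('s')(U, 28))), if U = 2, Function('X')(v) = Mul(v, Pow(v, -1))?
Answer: -898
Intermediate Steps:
Function('X')(v) = 1
K = -912 (K = Add(-167, -745) = -912)
Mul(Function('X')(-3), Add(K, Function('s')(U, 28))) = Mul(1, Add(-912, 14)) = Mul(1, -898) = -898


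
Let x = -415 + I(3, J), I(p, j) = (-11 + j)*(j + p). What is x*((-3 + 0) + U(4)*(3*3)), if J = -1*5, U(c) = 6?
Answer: -19533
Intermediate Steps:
J = -5
x = -383 (x = -415 + ((-5)² - 11*(-5) - 11*3 - 5*3) = -415 + (25 + 55 - 33 - 15) = -415 + 32 = -383)
x*((-3 + 0) + U(4)*(3*3)) = -383*((-3 + 0) + 6*(3*3)) = -383*(-3 + 6*9) = -383*(-3 + 54) = -383*51 = -19533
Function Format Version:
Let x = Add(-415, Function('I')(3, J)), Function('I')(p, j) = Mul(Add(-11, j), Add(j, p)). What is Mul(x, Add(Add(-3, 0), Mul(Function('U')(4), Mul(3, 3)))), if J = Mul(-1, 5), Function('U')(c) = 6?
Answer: -19533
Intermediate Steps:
J = -5
x = -383 (x = Add(-415, Add(Pow(-5, 2), Mul(-11, -5), Mul(-11, 3), Mul(-5, 3))) = Add(-415, Add(25, 55, -33, -15)) = Add(-415, 32) = -383)
Mul(x, Add(Add(-3, 0), Mul(Function('U')(4), Mul(3, 3)))) = Mul(-383, Add(Add(-3, 0), Mul(6, Mul(3, 3)))) = Mul(-383, Add(-3, Mul(6, 9))) = Mul(-383, Add(-3, 54)) = Mul(-383, 51) = -19533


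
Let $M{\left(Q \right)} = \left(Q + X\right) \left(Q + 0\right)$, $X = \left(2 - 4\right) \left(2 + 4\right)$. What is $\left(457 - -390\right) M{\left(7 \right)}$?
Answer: $-29645$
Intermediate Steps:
$X = -12$ ($X = \left(-2\right) 6 = -12$)
$M{\left(Q \right)} = Q \left(-12 + Q\right)$ ($M{\left(Q \right)} = \left(Q - 12\right) \left(Q + 0\right) = \left(-12 + Q\right) Q = Q \left(-12 + Q\right)$)
$\left(457 - -390\right) M{\left(7 \right)} = \left(457 - -390\right) 7 \left(-12 + 7\right) = \left(457 + 390\right) 7 \left(-5\right) = 847 \left(-35\right) = -29645$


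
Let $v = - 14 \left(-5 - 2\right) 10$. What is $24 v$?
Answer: $23520$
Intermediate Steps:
$v = 980$ ($v = \left(-14\right) \left(-7\right) 10 = 98 \cdot 10 = 980$)
$24 v = 24 \cdot 980 = 23520$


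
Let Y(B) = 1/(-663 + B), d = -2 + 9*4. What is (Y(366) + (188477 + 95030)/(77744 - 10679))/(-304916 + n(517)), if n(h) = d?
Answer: -14022419/1012122110835 ≈ -1.3854e-5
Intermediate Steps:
d = 34 (d = -2 + 36 = 34)
n(h) = 34
(Y(366) + (188477 + 95030)/(77744 - 10679))/(-304916 + n(517)) = (1/(-663 + 366) + (188477 + 95030)/(77744 - 10679))/(-304916 + 34) = (1/(-297) + 283507/67065)/(-304882) = (-1/297 + 283507*(1/67065))*(-1/304882) = (-1/297 + 283507/67065)*(-1/304882) = (28044838/6639435)*(-1/304882) = -14022419/1012122110835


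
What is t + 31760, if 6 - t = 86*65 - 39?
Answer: 26215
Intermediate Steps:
t = -5545 (t = 6 - (86*65 - 39) = 6 - (5590 - 39) = 6 - 1*5551 = 6 - 5551 = -5545)
t + 31760 = -5545 + 31760 = 26215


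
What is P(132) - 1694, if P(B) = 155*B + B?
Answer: 18898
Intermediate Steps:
P(B) = 156*B
P(132) - 1694 = 156*132 - 1694 = 20592 - 1694 = 18898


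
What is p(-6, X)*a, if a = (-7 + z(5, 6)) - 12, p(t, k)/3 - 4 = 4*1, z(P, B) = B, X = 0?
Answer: -312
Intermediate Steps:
p(t, k) = 24 (p(t, k) = 12 + 3*(4*1) = 12 + 3*4 = 12 + 12 = 24)
a = -13 (a = (-7 + 6) - 12 = -1 - 12 = -13)
p(-6, X)*a = 24*(-13) = -312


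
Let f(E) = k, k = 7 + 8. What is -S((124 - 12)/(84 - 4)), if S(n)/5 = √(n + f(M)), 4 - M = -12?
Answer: -√410 ≈ -20.248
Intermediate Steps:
M = 16 (M = 4 - 1*(-12) = 4 + 12 = 16)
k = 15
f(E) = 15
S(n) = 5*√(15 + n) (S(n) = 5*√(n + 15) = 5*√(15 + n))
-S((124 - 12)/(84 - 4)) = -5*√(15 + (124 - 12)/(84 - 4)) = -5*√(15 + 112/80) = -5*√(15 + 112*(1/80)) = -5*√(15 + 7/5) = -5*√(82/5) = -5*√410/5 = -√410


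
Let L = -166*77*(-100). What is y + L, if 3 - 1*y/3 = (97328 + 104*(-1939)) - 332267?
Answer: 2587994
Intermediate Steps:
L = 1278200 (L = -12782*(-100) = 1278200)
y = 1309794 (y = 9 - 3*((97328 + 104*(-1939)) - 332267) = 9 - 3*((97328 - 201656) - 332267) = 9 - 3*(-104328 - 332267) = 9 - 3*(-436595) = 9 + 1309785 = 1309794)
y + L = 1309794 + 1278200 = 2587994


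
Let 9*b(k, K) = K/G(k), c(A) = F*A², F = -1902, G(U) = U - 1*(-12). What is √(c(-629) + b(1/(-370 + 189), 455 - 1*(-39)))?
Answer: 2*I*√47220139010639/501 ≈ 27432.0*I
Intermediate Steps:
G(U) = 12 + U (G(U) = U + 12 = 12 + U)
c(A) = -1902*A²
b(k, K) = K/(9*(12 + k)) (b(k, K) = (K/(12 + k))/9 = K/(9*(12 + k)))
√(c(-629) + b(1/(-370 + 189), 455 - 1*(-39))) = √(-1902*(-629)² + (455 - 1*(-39))/(9*(12 + 1/(-370 + 189)))) = √(-1902*395641 + (455 + 39)/(9*(12 + 1/(-181)))) = √(-752509182 + (⅑)*494/(12 - 1/181)) = √(-752509182 + (⅑)*494/(2171/181)) = √(-752509182 + (⅑)*494*(181/2171)) = √(-752509182 + 6878/1503) = √(-1131021293668/1503) = 2*I*√47220139010639/501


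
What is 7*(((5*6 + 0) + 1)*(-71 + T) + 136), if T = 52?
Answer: -3171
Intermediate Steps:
7*(((5*6 + 0) + 1)*(-71 + T) + 136) = 7*(((5*6 + 0) + 1)*(-71 + 52) + 136) = 7*(((30 + 0) + 1)*(-19) + 136) = 7*((30 + 1)*(-19) + 136) = 7*(31*(-19) + 136) = 7*(-589 + 136) = 7*(-453) = -3171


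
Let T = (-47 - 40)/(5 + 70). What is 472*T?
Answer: -13688/25 ≈ -547.52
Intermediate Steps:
T = -29/25 (T = -87/75 = -87*1/75 = -29/25 ≈ -1.1600)
472*T = 472*(-29/25) = -13688/25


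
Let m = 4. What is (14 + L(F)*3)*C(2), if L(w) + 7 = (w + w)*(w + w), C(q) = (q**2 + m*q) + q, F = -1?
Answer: 70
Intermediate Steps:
C(q) = q**2 + 5*q (C(q) = (q**2 + 4*q) + q = q**2 + 5*q)
L(w) = -7 + 4*w**2 (L(w) = -7 + (w + w)*(w + w) = -7 + (2*w)*(2*w) = -7 + 4*w**2)
(14 + L(F)*3)*C(2) = (14 + (-7 + 4*(-1)**2)*3)*(2*(5 + 2)) = (14 + (-7 + 4*1)*3)*(2*7) = (14 + (-7 + 4)*3)*14 = (14 - 3*3)*14 = (14 - 9)*14 = 5*14 = 70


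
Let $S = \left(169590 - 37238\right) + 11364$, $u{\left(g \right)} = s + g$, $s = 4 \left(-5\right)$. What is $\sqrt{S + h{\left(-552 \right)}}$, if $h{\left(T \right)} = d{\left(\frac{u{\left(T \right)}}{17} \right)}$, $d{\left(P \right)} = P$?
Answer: $\frac{30 \sqrt{46138}}{17} \approx 379.05$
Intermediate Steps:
$s = -20$
$u{\left(g \right)} = -20 + g$
$h{\left(T \right)} = - \frac{20}{17} + \frac{T}{17}$ ($h{\left(T \right)} = \frac{-20 + T}{17} = \left(-20 + T\right) \frac{1}{17} = - \frac{20}{17} + \frac{T}{17}$)
$S = 143716$ ($S = 132352 + 11364 = 143716$)
$\sqrt{S + h{\left(-552 \right)}} = \sqrt{143716 + \left(- \frac{20}{17} + \frac{1}{17} \left(-552\right)\right)} = \sqrt{143716 - \frac{572}{17}} = \sqrt{\frac{2442600}{17}} = \frac{30 \sqrt{46138}}{17}$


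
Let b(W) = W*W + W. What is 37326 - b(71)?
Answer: 32214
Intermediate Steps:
b(W) = W + W² (b(W) = W² + W = W + W²)
37326 - b(71) = 37326 - 71*(1 + 71) = 37326 - 71*72 = 37326 - 1*5112 = 37326 - 5112 = 32214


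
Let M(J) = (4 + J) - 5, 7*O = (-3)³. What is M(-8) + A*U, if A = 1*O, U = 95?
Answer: -2628/7 ≈ -375.43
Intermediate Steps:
O = -27/7 (O = (⅐)*(-3)³ = (⅐)*(-27) = -27/7 ≈ -3.8571)
A = -27/7 (A = 1*(-27/7) = -27/7 ≈ -3.8571)
M(J) = -1 + J
M(-8) + A*U = (-1 - 8) - 27/7*95 = -9 - 2565/7 = -2628/7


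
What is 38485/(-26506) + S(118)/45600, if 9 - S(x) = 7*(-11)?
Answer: -438159121/302168400 ≈ -1.4501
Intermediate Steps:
S(x) = 86 (S(x) = 9 - 7*(-11) = 9 - 1*(-77) = 9 + 77 = 86)
38485/(-26506) + S(118)/45600 = 38485/(-26506) + 86/45600 = 38485*(-1/26506) + 86*(1/45600) = -38485/26506 + 43/22800 = -438159121/302168400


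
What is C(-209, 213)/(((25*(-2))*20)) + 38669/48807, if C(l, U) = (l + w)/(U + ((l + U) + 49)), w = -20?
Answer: 10297130803/12982662000 ≈ 0.79315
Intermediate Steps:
C(l, U) = (-20 + l)/(49 + l + 2*U) (C(l, U) = (l - 20)/(U + ((l + U) + 49)) = (-20 + l)/(U + ((U + l) + 49)) = (-20 + l)/(U + (49 + U + l)) = (-20 + l)/(49 + l + 2*U))
C(-209, 213)/(((25*(-2))*20)) + 38669/48807 = ((-20 - 209)/(49 - 209 + 2*213))/(((25*(-2))*20)) + 38669/48807 = (-229/(49 - 209 + 426))/((-50*20)) + 38669*(1/48807) = (-229/266)/(-1000) + 38669/48807 = ((1/266)*(-229))*(-1/1000) + 38669/48807 = -229/266*(-1/1000) + 38669/48807 = 229/266000 + 38669/48807 = 10297130803/12982662000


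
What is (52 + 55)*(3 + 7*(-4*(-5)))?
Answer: 15301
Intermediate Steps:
(52 + 55)*(3 + 7*(-4*(-5))) = 107*(3 + 7*20) = 107*(3 + 140) = 107*143 = 15301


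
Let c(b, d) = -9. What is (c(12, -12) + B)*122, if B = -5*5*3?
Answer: -10248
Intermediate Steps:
B = -75 (B = -25*3 = -75)
(c(12, -12) + B)*122 = (-9 - 75)*122 = -84*122 = -10248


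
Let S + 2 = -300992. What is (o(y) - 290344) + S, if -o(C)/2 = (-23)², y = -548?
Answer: -592396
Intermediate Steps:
o(C) = -1058 (o(C) = -2*(-23)² = -2*529 = -1058)
S = -300994 (S = -2 - 300992 = -300994)
(o(y) - 290344) + S = (-1058 - 290344) - 300994 = -291402 - 300994 = -592396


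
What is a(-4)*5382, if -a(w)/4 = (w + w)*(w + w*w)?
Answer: 2066688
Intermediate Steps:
a(w) = -8*w*(w + w**2) (a(w) = -4*(w + w)*(w + w*w) = -4*2*w*(w + w**2) = -8*w*(w + w**2))
a(-4)*5382 = (8*(-4)**2*(-1 - 1*(-4)))*5382 = (8*16*(-1 + 4))*5382 = (8*16*3)*5382 = 384*5382 = 2066688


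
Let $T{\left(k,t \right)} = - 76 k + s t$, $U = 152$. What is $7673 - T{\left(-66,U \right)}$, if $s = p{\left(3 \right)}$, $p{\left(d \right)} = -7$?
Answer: $3721$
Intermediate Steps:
$s = -7$
$T{\left(k,t \right)} = - 76 k - 7 t$
$7673 - T{\left(-66,U \right)} = 7673 - \left(\left(-76\right) \left(-66\right) - 1064\right) = 7673 - \left(5016 - 1064\right) = 7673 - 3952 = 3721$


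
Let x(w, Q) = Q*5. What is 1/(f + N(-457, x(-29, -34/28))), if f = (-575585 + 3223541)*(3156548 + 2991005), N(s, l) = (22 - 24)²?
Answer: 1/16278449851672 ≈ 6.1431e-14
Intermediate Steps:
x(w, Q) = 5*Q
N(s, l) = 4 (N(s, l) = (-2)² = 4)
f = 16278449851668 (f = 2647956*6147553 = 16278449851668)
1/(f + N(-457, x(-29, -34/28))) = 1/(16278449851668 + 4) = 1/16278449851672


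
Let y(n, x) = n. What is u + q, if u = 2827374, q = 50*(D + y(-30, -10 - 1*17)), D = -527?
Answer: 2799524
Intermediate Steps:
q = -27850 (q = 50*(-527 - 30) = 50*(-557) = -27850)
u + q = 2827374 - 27850 = 2799524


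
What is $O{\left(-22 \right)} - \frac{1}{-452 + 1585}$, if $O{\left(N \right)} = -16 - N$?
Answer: $\frac{6797}{1133} \approx 5.9991$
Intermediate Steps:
$O{\left(-22 \right)} - \frac{1}{-452 + 1585} = \left(-16 - -22\right) - \frac{1}{-452 + 1585} = \left(-16 + 22\right) - \frac{1}{1133} = 6 - \frac{1}{1133} = \frac{6797}{1133}$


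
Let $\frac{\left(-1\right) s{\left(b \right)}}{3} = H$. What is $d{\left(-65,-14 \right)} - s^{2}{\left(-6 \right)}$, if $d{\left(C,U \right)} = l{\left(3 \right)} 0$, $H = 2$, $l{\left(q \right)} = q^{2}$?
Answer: $-36$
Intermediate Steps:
$s{\left(b \right)} = -6$ ($s{\left(b \right)} = \left(-3\right) 2 = -6$)
$d{\left(C,U \right)} = 0$ ($d{\left(C,U \right)} = 3^{2} \cdot 0 = 9 \cdot 0 = 0$)
$d{\left(-65,-14 \right)} - s^{2}{\left(-6 \right)} = 0 - \left(-6\right)^{2} = 0 - 36 = -36$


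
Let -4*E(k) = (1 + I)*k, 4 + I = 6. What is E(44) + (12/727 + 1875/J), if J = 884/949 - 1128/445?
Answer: -45530037861/37865068 ≈ -1202.4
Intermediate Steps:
I = 2 (I = -4 + 6 = 2)
J = -52084/32485 (J = 884*(1/949) - 1128*1/445 = 68/73 - 1128/445 = -52084/32485 ≈ -1.6033)
E(k) = -3*k/4 (E(k) = -(1 + 2)*k/4 = -3*k/4)
E(44) + (12/727 + 1875/J) = -3/4*44 + (12/727 + 1875/(-52084/32485)) = -33 + (12*(1/727) + 1875*(-32485/52084)) = -33 + (12/727 - 60909375/52084) = -33 - 44280490617/37865068 = -45530037861/37865068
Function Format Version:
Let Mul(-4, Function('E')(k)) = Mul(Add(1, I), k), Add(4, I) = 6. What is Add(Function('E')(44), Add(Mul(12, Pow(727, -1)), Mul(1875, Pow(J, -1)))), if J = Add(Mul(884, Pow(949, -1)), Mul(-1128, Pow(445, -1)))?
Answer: Rational(-45530037861, 37865068) ≈ -1202.4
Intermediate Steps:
I = 2 (I = Add(-4, 6) = 2)
J = Rational(-52084, 32485) (J = Add(Mul(884, Rational(1, 949)), Mul(-1128, Rational(1, 445))) = Add(Rational(68, 73), Rational(-1128, 445)) = Rational(-52084, 32485) ≈ -1.6033)
Function('E')(k) = Mul(Rational(-3, 4), k) (Function('E')(k) = Mul(Rational(-1, 4), Mul(Add(1, 2), k)) = Mul(Rational(-1, 4), Mul(3, k)) = Mul(Rational(-3, 4), k))
Add(Function('E')(44), Add(Mul(12, Pow(727, -1)), Mul(1875, Pow(J, -1)))) = Add(Mul(Rational(-3, 4), 44), Add(Mul(12, Pow(727, -1)), Mul(1875, Pow(Rational(-52084, 32485), -1)))) = Add(-33, Add(Mul(12, Rational(1, 727)), Mul(1875, Rational(-32485, 52084)))) = Add(-33, Add(Rational(12, 727), Rational(-60909375, 52084))) = Add(-33, Rational(-44280490617, 37865068)) = Rational(-45530037861, 37865068)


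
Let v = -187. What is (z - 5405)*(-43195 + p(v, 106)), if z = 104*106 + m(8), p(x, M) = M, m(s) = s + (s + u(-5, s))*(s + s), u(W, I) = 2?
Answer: -249356043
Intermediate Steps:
m(s) = s + 2*s*(2 + s) (m(s) = s + (s + 2)*(s + s) = s + (2 + s)*(2*s) = s + 2*s*(2 + s))
z = 11192 (z = 104*106 + 8*(5 + 2*8) = 11024 + 8*(5 + 16) = 11024 + 8*21 = 11024 + 168 = 11192)
(z - 5405)*(-43195 + p(v, 106)) = (11192 - 5405)*(-43195 + 106) = 5787*(-43089) = -249356043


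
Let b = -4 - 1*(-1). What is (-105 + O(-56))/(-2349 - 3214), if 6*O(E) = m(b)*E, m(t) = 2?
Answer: 371/16689 ≈ 0.022230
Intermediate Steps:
b = -3 (b = -4 + 1 = -3)
O(E) = E/3 (O(E) = (2*E)/6 = E/3)
(-105 + O(-56))/(-2349 - 3214) = (-105 + (⅓)*(-56))/(-2349 - 3214) = (-105 - 56/3)/(-5563) = -371/3*(-1/5563) = 371/16689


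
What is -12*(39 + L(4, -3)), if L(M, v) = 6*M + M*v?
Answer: -612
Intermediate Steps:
-12*(39 + L(4, -3)) = -12*(39 + 4*(6 - 3)) = -12*(39 + 4*3) = -12*(39 + 12) = -12*51 = -612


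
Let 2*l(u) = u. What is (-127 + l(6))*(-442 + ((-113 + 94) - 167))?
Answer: 77872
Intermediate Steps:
l(u) = u/2
(-127 + l(6))*(-442 + ((-113 + 94) - 167)) = (-127 + (½)*6)*(-442 + ((-113 + 94) - 167)) = (-127 + 3)*(-442 + (-19 - 167)) = -124*(-442 - 186) = -124*(-628) = 77872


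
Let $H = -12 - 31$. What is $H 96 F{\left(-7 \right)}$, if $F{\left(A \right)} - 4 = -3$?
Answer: $-4128$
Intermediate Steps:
$F{\left(A \right)} = 1$ ($F{\left(A \right)} = 4 - 3 = 1$)
$H = -43$ ($H = -12 - 31 = -43$)
$H 96 F{\left(-7 \right)} = \left(-43\right) 96 \cdot 1 = \left(-4128\right) 1 = -4128$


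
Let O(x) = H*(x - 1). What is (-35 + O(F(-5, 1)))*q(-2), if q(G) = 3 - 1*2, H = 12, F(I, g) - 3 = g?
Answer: 1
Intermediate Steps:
F(I, g) = 3 + g
q(G) = 1 (q(G) = 3 - 2 = 1)
O(x) = -12 + 12*x (O(x) = 12*(x - 1) = 12*(-1 + x) = -12 + 12*x)
(-35 + O(F(-5, 1)))*q(-2) = (-35 + (-12 + 12*(3 + 1)))*1 = (-35 + (-12 + 12*4))*1 = (-35 + (-12 + 48))*1 = (-35 + 36)*1 = 1*1 = 1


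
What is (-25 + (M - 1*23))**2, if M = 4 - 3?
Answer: 2209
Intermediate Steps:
M = 1
(-25 + (M - 1*23))**2 = (-25 + (1 - 1*23))**2 = (-25 + (1 - 23))**2 = (-25 - 22)**2 = (-47)**2 = 2209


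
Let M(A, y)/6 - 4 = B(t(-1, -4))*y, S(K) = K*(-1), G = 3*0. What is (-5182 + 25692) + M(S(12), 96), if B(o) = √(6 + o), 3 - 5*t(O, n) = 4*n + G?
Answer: 20534 + 4032*√5/5 ≈ 22337.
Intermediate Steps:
G = 0
S(K) = -K
t(O, n) = ⅗ - 4*n/5 (t(O, n) = ⅗ - (4*n + 0)/5 = ⅗ - 4*n/5)
M(A, y) = 24 + 42*y*√5/5 (M(A, y) = 24 + 6*(√(6 + (⅗ - ⅘*(-4)))*y) = 24 + 6*(√(6 + (⅗ + 16/5))*y) = 24 + 6*(√(6 + 19/5)*y) = 24 + 6*(√(49/5)*y) = 24 + 6*((7*√5/5)*y) = 24 + 6*(7*y*√5/5) = 24 + 42*y*√5/5)
(-5182 + 25692) + M(S(12), 96) = (-5182 + 25692) + (24 + (42/5)*96*√5) = 20510 + (24 + 4032*√5/5) = 20534 + 4032*√5/5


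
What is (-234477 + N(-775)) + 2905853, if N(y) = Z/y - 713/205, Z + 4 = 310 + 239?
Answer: 16976567908/6355 ≈ 2.6714e+6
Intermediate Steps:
Z = 545 (Z = -4 + (310 + 239) = -4 + 549 = 545)
N(y) = -713/205 + 545/y (N(y) = 545/y - 713/205 = -713/205 + 545/y)
(-234477 + N(-775)) + 2905853 = (-234477 + (-713/205 + 545/(-775))) + 2905853 = (-234477 + (-713/205 + 545*(-1/775))) + 2905853 = (-234477 + (-713/205 - 109/155)) + 2905853 = (-234477 - 26572/6355) + 2905853 = -1490127907/6355 + 2905853 = 16976567908/6355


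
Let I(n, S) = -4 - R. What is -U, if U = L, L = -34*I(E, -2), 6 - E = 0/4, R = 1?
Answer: -170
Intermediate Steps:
E = 6 (E = 6 - 0/4 = 6 - 1*0 = 6 + 0 = 6)
I(n, S) = -5 (I(n, S) = -4 - 1*1 = -4 - 1 = -5)
L = 170 (L = -34*(-5) = 170)
U = 170
-U = -1*170 = -170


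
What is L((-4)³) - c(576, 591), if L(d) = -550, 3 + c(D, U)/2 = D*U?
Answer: -681376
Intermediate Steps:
c(D, U) = -6 + 2*D*U (c(D, U) = -6 + 2*(D*U) = -6 + 2*D*U)
L((-4)³) - c(576, 591) = -550 - (-6 + 2*576*591) = -550 - (-6 + 680832) = -550 - 1*680826 = -550 - 680826 = -681376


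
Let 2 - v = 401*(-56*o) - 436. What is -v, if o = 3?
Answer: -67806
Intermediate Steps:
v = 67806 (v = 2 - (401*(-56*3) - 436) = 2 - (401*(-168) - 436) = 2 - (-67368 - 436) = 2 - 1*(-67804) = 2 + 67804 = 67806)
-v = -1*67806 = -67806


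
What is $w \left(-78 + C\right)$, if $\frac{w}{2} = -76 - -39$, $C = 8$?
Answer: $5180$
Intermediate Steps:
$w = -74$ ($w = 2 \left(-76 - -39\right) = 2 \left(-76 + 39\right) = 2 \left(-37\right) = -74$)
$w \left(-78 + C\right) = - 74 \left(-78 + 8\right) = \left(-74\right) \left(-70\right) = 5180$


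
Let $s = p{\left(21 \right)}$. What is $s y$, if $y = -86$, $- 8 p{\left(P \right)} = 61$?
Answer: $\frac{2623}{4} \approx 655.75$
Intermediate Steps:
$p{\left(P \right)} = - \frac{61}{8}$ ($p{\left(P \right)} = \left(- \frac{1}{8}\right) 61 = - \frac{61}{8}$)
$s = - \frac{61}{8} \approx -7.625$
$s y = \left(- \frac{61}{8}\right) \left(-86\right) = \frac{2623}{4}$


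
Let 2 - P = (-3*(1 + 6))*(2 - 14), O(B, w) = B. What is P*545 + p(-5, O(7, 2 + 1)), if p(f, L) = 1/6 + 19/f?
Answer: -4087609/30 ≈ -1.3625e+5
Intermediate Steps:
p(f, L) = 1/6 + 19/f (p(f, L) = 1*(1/6) + 19/f = 1/6 + 19/f)
P = -250 (P = 2 - (-3*(1 + 6))*(2 - 14) = 2 - (-3*7)*(-12) = 2 - (-21)*(-12) = 2 - 1*252 = 2 - 252 = -250)
P*545 + p(-5, O(7, 2 + 1)) = -250*545 + (1/6)*(114 - 5)/(-5) = -136250 + (1/6)*(-1/5)*109 = -136250 - 109/30 = -4087609/30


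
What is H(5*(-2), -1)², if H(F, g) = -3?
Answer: 9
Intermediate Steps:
H(5*(-2), -1)² = (-3)² = 9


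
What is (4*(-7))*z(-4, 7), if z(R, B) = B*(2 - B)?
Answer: 980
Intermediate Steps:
(4*(-7))*z(-4, 7) = (4*(-7))*(7*(2 - 1*7)) = -196*(2 - 7) = -196*(-5) = -28*(-35) = 980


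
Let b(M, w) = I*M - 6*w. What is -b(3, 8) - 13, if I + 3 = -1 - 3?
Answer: 56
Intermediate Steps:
I = -7 (I = -3 + (-1 - 3) = -3 - 4 = -7)
b(M, w) = -7*M - 6*w
-b(3, 8) - 13 = -(-7*3 - 6*8) - 13 = -(-21 - 48) - 13 = -1*(-69) - 13 = 69 - 13 = 56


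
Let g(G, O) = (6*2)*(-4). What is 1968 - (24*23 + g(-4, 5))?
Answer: 1464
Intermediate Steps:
g(G, O) = -48 (g(G, O) = 12*(-4) = -48)
1968 - (24*23 + g(-4, 5)) = 1968 - (24*23 - 48) = 1968 - (552 - 48) = 1968 - 1*504 = 1968 - 504 = 1464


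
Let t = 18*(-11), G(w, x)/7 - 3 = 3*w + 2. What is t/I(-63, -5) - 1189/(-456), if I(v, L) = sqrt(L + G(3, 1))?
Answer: 1189/456 - 66*sqrt(93)/31 ≈ -17.924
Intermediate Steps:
G(w, x) = 35 + 21*w (G(w, x) = 21 + 7*(3*w + 2) = 21 + 7*(2 + 3*w) = 21 + (14 + 21*w) = 35 + 21*w)
I(v, L) = sqrt(98 + L) (I(v, L) = sqrt(L + (35 + 21*3)) = sqrt(L + (35 + 63)) = sqrt(L + 98) = sqrt(98 + L))
t = -198
t/I(-63, -5) - 1189/(-456) = -198/sqrt(98 - 5) - 1189/(-456) = -198*sqrt(93)/93 - 1189*(-1/456) = -66*sqrt(93)/31 + 1189/456 = 1189/456 - 66*sqrt(93)/31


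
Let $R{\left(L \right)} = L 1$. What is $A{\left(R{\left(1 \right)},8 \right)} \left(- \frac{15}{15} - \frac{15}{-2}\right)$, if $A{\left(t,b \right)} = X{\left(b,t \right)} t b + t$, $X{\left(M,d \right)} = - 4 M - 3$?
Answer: $- \frac{3627}{2} \approx -1813.5$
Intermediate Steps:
$X{\left(M,d \right)} = -3 - 4 M$
$R{\left(L \right)} = L$
$A{\left(t,b \right)} = t + b t \left(-3 - 4 b\right)$ ($A{\left(t,b \right)} = \left(-3 - 4 b\right) t b + t = t \left(-3 - 4 b\right) b + t = b t \left(-3 - 4 b\right) + t = t + b t \left(-3 - 4 b\right)$)
$A{\left(R{\left(1 \right)},8 \right)} \left(- \frac{15}{15} - \frac{15}{-2}\right) = \left(-1\right) 1 \left(-1 + 8 \left(3 + 4 \cdot 8\right)\right) \left(- \frac{15}{15} - \frac{15}{-2}\right) = \left(-1\right) 1 \left(-1 + 8 \left(3 + 32\right)\right) \left(\left(-15\right) \frac{1}{15} - - \frac{15}{2}\right) = \left(-1\right) 1 \left(-1 + 8 \cdot 35\right) \left(-1 + \frac{15}{2}\right) = \left(-1\right) 1 \left(-1 + 280\right) \frac{13}{2} = \left(-1\right) 1 \cdot 279 \cdot \frac{13}{2} = \left(-279\right) \frac{13}{2} = - \frac{3627}{2}$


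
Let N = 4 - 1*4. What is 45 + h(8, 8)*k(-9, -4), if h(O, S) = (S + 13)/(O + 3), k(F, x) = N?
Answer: 45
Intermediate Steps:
N = 0 (N = 4 - 4 = 0)
k(F, x) = 0
h(O, S) = (13 + S)/(3 + O)
45 + h(8, 8)*k(-9, -4) = 45 + ((13 + 8)/(3 + 8))*0 = 45 + (21/11)*0 = 45 + 0 = 45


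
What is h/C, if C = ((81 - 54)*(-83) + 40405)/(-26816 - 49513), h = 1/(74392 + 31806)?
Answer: -76329/4052940472 ≈ -1.8833e-5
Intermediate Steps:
h = 1/106198 ≈ 9.4164e-6
C = -38164/76329 (C = (27*(-83) + 40405)/(-76329) = (-2241 + 40405)*(-1/76329) = 38164*(-1/76329) = -38164/76329 ≈ -0.49999)
h/C = 1/(106198*(-38164/76329)) = (1/106198)*(-76329/38164) = -76329/4052940472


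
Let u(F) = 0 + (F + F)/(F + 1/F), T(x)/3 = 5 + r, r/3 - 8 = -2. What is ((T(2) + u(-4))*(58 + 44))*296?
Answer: 2140080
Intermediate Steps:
r = 18 (r = 24 + 3*(-2) = 24 - 6 = 18)
T(x) = 69 (T(x) = 3*(5 + 18) = 3*23 = 69)
u(F) = 2*F/(F + 1/F) (u(F) = 0 + (2*F)/(F + 1/F) = 0 + 2*F/(F + 1/F) = 2*F/(F + 1/F))
((T(2) + u(-4))*(58 + 44))*296 = ((69 + 2*(-4)²/(1 + (-4)²))*(58 + 44))*296 = ((69 + 2*16/(1 + 16))*102)*296 = ((69 + 2*16/17)*102)*296 = ((69 + 2*16*(1/17))*102)*296 = ((69 + 32/17)*102)*296 = ((1205/17)*102)*296 = 7230*296 = 2140080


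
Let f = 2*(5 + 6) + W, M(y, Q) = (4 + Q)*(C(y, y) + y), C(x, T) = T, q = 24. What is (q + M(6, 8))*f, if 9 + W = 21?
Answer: 5712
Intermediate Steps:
W = 12 (W = -9 + 21 = 12)
M(y, Q) = 2*y*(4 + Q) (M(y, Q) = (4 + Q)*(y + y) = (4 + Q)*(2*y) = 2*y*(4 + Q))
f = 34 (f = 2*(5 + 6) + 12 = 2*11 + 12 = 22 + 12 = 34)
(q + M(6, 8))*f = (24 + 2*6*(4 + 8))*34 = (24 + 2*6*12)*34 = (24 + 144)*34 = 168*34 = 5712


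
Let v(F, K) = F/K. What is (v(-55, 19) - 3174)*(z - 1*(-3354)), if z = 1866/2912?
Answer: -42117810411/3952 ≈ -1.0657e+7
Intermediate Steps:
z = 933/1456 (z = 1866*(1/2912) = 933/1456 ≈ 0.64080)
(v(-55, 19) - 3174)*(z - 1*(-3354)) = (-55/19 - 3174)*(933/1456 - 1*(-3354)) = (-55*1/19 - 3174)*(933/1456 + 3354) = (-55/19 - 3174)*(4884357/1456) = -60361/19*4884357/1456 = -42117810411/3952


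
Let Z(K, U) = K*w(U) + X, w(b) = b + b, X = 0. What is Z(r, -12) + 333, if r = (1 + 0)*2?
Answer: 285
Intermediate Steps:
w(b) = 2*b
r = 2 (r = 1*2 = 2)
Z(K, U) = 2*K*U (Z(K, U) = K*(2*U) + 0 = 2*K*U + 0 = 2*K*U)
Z(r, -12) + 333 = 2*2*(-12) + 333 = -48 + 333 = 285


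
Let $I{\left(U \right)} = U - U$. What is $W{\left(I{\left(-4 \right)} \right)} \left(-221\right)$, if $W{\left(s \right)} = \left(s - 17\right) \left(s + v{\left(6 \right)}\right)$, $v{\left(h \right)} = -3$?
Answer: $-11271$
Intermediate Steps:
$I{\left(U \right)} = 0$
$W{\left(s \right)} = \left(-17 + s\right) \left(-3 + s\right)$ ($W{\left(s \right)} = \left(s - 17\right) \left(s - 3\right) = \left(-17 + s\right) \left(-3 + s\right)$)
$W{\left(I{\left(-4 \right)} \right)} \left(-221\right) = \left(51 + 0^{2} - 0\right) \left(-221\right) = \left(51 + 0 + 0\right) \left(-221\right) = 51 \left(-221\right) = -11271$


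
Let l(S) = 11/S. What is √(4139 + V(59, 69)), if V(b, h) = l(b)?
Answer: 2*√3602127/59 ≈ 64.337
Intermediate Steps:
V(b, h) = 11/b
√(4139 + V(59, 69)) = √(4139 + 11/59) = √(244212/59) = 2*√3602127/59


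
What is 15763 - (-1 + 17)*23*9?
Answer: 12451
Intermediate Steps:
15763 - (-1 + 17)*23*9 = 15763 - 16*23*9 = 15763 - 368*9 = 15763 - 1*3312 = 15763 - 3312 = 12451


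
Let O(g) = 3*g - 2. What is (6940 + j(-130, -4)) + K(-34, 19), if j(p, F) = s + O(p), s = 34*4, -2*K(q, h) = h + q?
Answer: 13383/2 ≈ 6691.5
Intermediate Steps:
K(q, h) = -h/2 - q/2 (K(q, h) = -(h + q)/2 = -h/2 - q/2)
O(g) = -2 + 3*g
s = 136
j(p, F) = 134 + 3*p (j(p, F) = 136 + (-2 + 3*p) = 134 + 3*p)
(6940 + j(-130, -4)) + K(-34, 19) = (6940 + (134 + 3*(-130))) + (-½*19 - ½*(-34)) = (6940 + (134 - 390)) + (-19/2 + 17) = (6940 - 256) + 15/2 = 6684 + 15/2 = 13383/2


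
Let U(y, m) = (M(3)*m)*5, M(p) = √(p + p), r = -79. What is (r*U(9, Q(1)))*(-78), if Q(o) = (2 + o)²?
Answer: 277290*√6 ≈ 6.7922e+5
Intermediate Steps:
M(p) = √2*√p (M(p) = √(2*p) = √2*√p)
U(y, m) = 5*m*√6 (U(y, m) = ((√2*√3)*m)*5 = (√6*m)*5 = (m*√6)*5 = 5*m*√6)
(r*U(9, Q(1)))*(-78) = -395*(2 + 1)²*√6*(-78) = -395*3²*√6*(-78) = -395*9*√6*(-78) = -3555*√6*(-78) = 277290*√6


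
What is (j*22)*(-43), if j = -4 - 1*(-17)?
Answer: -12298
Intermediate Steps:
j = 13 (j = -4 + 17 = 13)
(j*22)*(-43) = (13*22)*(-43) = 286*(-43) = -12298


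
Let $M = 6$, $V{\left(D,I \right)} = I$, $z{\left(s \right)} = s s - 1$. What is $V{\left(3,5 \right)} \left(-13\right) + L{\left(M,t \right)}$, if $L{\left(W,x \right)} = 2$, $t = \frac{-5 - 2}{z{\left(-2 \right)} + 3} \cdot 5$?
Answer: $-63$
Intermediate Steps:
$z{\left(s \right)} = -1 + s^{2}$ ($z{\left(s \right)} = s^{2} - 1 = -1 + s^{2}$)
$t = - \frac{35}{6}$ ($t = \frac{-5 - 2}{\left(-1 + \left(-2\right)^{2}\right) + 3} \cdot 5 = - \frac{7}{\left(-1 + 4\right) + 3} \cdot 5 = - \frac{7}{3 + 3} \cdot 5 = - \frac{7}{6} \cdot 5 = \left(-7\right) \frac{1}{6} \cdot 5 = \left(- \frac{7}{6}\right) 5 = - \frac{35}{6} \approx -5.8333$)
$V{\left(3,5 \right)} \left(-13\right) + L{\left(M,t \right)} = 5 \left(-13\right) + 2 = -65 + 2 = -63$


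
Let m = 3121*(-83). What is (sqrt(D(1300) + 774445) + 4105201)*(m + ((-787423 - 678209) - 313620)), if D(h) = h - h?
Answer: -8367610672295 - 14268065*sqrt(15805) ≈ -8.3694e+12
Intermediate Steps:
D(h) = 0
m = -259043
(sqrt(D(1300) + 774445) + 4105201)*(m + ((-787423 - 678209) - 313620)) = (sqrt(0 + 774445) + 4105201)*(-259043 + ((-787423 - 678209) - 313620)) = (sqrt(774445) + 4105201)*(-259043 + (-1465632 - 313620)) = (7*sqrt(15805) + 4105201)*(-259043 - 1779252) = (4105201 + 7*sqrt(15805))*(-2038295) = -8367610672295 - 14268065*sqrt(15805)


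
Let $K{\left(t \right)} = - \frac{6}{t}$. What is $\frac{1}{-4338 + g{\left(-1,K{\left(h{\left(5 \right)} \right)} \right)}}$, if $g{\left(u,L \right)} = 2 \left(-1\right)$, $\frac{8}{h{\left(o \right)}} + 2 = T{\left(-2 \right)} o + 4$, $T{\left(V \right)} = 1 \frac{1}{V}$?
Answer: $- \frac{1}{4340} \approx -0.00023041$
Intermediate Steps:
$T{\left(V \right)} = \frac{1}{V}$
$h{\left(o \right)} = \frac{8}{2 - \frac{o}{2}}$ ($h{\left(o \right)} = \frac{8}{-2 + \left(\frac{o}{-2} + 4\right)} = \frac{8}{-2 - \left(-4 + \frac{o}{2}\right)} = \frac{8}{2 - \frac{o}{2}}$)
$g{\left(u,L \right)} = -2$
$\frac{1}{-4338 + g{\left(-1,K{\left(h{\left(5 \right)} \right)} \right)}} = \frac{1}{-4338 - 2} = \frac{1}{-4340} = - \frac{1}{4340}$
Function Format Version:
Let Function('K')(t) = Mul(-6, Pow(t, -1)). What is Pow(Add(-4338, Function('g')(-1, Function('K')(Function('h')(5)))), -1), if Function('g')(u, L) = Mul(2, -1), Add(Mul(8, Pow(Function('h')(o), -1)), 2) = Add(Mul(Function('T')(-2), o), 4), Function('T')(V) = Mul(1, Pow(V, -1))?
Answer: Rational(-1, 4340) ≈ -0.00023041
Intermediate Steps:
Function('T')(V) = Pow(V, -1)
Function('h')(o) = Mul(8, Pow(Add(2, Mul(Rational(-1, 2), o)), -1)) (Function('h')(o) = Mul(8, Pow(Add(-2, Add(Mul(Pow(-2, -1), o), 4)), -1)) = Mul(8, Pow(Add(-2, Add(Mul(Rational(-1, 2), o), 4)), -1)) = Mul(8, Pow(Add(-2, Add(4, Mul(Rational(-1, 2), o))), -1)) = Mul(8, Pow(Add(2, Mul(Rational(-1, 2), o)), -1)))
Function('g')(u, L) = -2
Pow(Add(-4338, Function('g')(-1, Function('K')(Function('h')(5)))), -1) = Pow(Add(-4338, -2), -1) = Pow(-4340, -1) = Rational(-1, 4340)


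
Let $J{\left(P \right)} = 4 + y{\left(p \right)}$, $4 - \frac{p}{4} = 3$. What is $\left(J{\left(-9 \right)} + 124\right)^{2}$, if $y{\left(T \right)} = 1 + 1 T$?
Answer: $17689$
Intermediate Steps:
$p = 4$ ($p = 16 - 12 = 4$)
$y{\left(T \right)} = 1 + T$
$J{\left(P \right)} = 9$ ($J{\left(P \right)} = 4 + \left(1 + 4\right) = 4 + 5 = 9$)
$\left(J{\left(-9 \right)} + 124\right)^{2} = \left(9 + 124\right)^{2} = 133^{2} = 17689$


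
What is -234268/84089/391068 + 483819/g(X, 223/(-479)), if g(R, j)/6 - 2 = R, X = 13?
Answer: 441948725958263/82211292630 ≈ 5375.8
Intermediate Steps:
g(R, j) = 12 + 6*R
-234268/84089/391068 + 483819/g(X, 223/(-479)) = -234268/84089/391068 + 483819/(12 + 6*13) = -234268*1/84089*(1/391068) + 483819/(12 + 78) = -234268/84089*1/391068 + 483819/90 = -58567/8221129263 + 483819*(1/90) = -58567/8221129263 + 161273/30 = 441948725958263/82211292630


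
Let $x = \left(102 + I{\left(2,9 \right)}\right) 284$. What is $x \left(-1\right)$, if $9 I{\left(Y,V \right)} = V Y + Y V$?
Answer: $-30104$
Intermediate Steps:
$I{\left(Y,V \right)} = \frac{2 V Y}{9}$ ($I{\left(Y,V \right)} = \frac{V Y + Y V}{9} = \frac{V Y + V Y}{9} = \frac{2 V Y}{9}$)
$x = 30104$ ($x = \left(102 + \frac{2}{9} \cdot 9 \cdot 2\right) 284 = \left(102 + 4\right) 284 = 106 \cdot 284 = 30104$)
$x \left(-1\right) = 30104 \left(-1\right) = -30104$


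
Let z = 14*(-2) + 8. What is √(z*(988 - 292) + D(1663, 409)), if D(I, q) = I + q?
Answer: 2*I*√2962 ≈ 108.85*I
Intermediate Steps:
z = -20 (z = -28 + 8 = -20)
√(z*(988 - 292) + D(1663, 409)) = √(-20*(988 - 292) + (1663 + 409)) = √(-20*696 + 2072) = √(-13920 + 2072) = √(-11848) = 2*I*√2962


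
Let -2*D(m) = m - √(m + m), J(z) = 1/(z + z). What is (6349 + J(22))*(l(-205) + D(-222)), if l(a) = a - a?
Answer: 31008627/44 + 279357*I*√111/44 ≈ 7.0474e+5 + 66891.0*I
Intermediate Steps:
J(z) = 1/(2*z)
l(a) = 0
D(m) = -m/2 + √2*√m/2 (D(m) = -(m - √(m + m))/2 = -(m - √(2*m))/2 = -(m - √2*√m)/2 = -m/2 + √2*√m/2)
(6349 + J(22))*(l(-205) + D(-222)) = (6349 + (½)/22)*(0 + (-½*(-222) + √2*√(-222)/2)) = (6349 + (½)*(1/22))*(0 + (111 + √2*(I*√222)/2)) = (6349 + 1/44)*(0 + (111 + I*√111)) = 279357*(111 + I*√111)/44 = 31008627/44 + 279357*I*√111/44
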